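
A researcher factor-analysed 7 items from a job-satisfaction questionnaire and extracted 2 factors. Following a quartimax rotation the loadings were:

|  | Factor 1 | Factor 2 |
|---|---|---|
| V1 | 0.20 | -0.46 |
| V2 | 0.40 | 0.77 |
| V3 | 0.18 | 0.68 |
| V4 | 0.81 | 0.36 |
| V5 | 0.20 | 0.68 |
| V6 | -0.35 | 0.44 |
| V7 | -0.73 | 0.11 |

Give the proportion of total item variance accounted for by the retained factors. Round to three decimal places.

0.521

SS loadings by factor: 1.5839, 2.0646; total = 3.6485.
Total variance with 7 standardized items is 7, so the solution explains 3.6485/7 = 0.5212.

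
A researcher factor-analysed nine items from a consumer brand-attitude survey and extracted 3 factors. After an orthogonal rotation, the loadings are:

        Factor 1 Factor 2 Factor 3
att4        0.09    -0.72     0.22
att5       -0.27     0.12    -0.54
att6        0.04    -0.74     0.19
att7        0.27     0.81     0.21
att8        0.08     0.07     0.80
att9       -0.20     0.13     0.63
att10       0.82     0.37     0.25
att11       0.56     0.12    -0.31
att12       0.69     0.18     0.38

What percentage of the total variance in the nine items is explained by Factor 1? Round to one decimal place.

SS loadings for Factor 1 = 0.09² + (-0.27)² + 0.04² + 0.27² + 0.08² + (-0.20)² + 0.82² + 0.56² + 0.69² = 1.6640
With 9 standardized items, total variance = 9. Proportion = 1.6640/9 = 0.1849 → 18.49%.

18.5%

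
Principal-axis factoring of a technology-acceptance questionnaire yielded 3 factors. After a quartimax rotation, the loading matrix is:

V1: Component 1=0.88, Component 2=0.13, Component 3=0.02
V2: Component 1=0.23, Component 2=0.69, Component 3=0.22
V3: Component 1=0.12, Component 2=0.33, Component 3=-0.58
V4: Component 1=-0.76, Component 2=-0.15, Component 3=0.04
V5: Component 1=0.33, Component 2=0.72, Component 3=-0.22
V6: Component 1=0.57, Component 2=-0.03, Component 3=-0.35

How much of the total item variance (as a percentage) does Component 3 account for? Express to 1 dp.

9.3%

SS loadings for Component 3 = 0.02² + 0.22² + (-0.58)² + 0.04² + (-0.22)² + (-0.35)² = 0.5577
With 6 standardized items, total variance = 6. Proportion = 0.5577/6 = 0.0929 → 9.29%.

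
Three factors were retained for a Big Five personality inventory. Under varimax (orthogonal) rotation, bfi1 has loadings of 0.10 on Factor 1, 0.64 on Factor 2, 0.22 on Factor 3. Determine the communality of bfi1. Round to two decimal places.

h² = 0.10² + 0.64² + 0.22² = 0.0100 + 0.4096 + 0.0484 = 0.4680

0.47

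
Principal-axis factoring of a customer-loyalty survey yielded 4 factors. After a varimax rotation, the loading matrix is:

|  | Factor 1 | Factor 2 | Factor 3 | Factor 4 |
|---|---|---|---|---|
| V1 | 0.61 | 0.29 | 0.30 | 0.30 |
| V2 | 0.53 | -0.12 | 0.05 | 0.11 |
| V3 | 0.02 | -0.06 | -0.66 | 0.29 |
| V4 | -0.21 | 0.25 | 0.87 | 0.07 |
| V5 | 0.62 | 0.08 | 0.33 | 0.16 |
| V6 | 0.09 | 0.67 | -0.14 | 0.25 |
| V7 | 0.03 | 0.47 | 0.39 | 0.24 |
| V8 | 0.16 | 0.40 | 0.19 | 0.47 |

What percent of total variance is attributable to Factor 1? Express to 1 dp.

SS loadings for Factor 1 = 0.61² + 0.53² + 0.02² + (-0.21)² + 0.62² + 0.09² + 0.03² + 0.16² = 1.1165
With 8 standardized items, total variance = 8. Proportion = 1.1165/8 = 0.1396 → 13.96%.

14.0%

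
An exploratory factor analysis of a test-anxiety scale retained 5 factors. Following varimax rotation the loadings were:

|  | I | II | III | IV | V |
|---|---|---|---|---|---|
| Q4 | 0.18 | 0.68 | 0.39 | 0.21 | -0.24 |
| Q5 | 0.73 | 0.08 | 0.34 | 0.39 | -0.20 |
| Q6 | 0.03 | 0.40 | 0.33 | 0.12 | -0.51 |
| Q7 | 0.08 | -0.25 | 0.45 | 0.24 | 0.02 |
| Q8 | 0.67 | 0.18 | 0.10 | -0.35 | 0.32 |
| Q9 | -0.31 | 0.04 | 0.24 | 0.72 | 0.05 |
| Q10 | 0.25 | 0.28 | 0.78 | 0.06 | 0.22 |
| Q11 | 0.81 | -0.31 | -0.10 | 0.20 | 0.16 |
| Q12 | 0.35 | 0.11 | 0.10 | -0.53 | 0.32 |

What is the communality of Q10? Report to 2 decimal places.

h² = 0.25² + 0.28² + 0.78² + 0.06² + 0.22² = 0.0625 + 0.0784 + 0.6084 + 0.0036 + 0.0484 = 0.8013

0.80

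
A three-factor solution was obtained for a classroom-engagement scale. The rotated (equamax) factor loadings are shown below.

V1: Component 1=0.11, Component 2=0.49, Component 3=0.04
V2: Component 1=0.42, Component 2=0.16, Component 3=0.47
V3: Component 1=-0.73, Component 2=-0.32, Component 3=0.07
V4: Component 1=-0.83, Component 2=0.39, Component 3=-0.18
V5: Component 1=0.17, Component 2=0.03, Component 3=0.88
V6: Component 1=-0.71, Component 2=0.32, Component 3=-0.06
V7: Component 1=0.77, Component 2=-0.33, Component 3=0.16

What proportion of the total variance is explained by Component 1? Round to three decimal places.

SS loadings for Component 1 = 0.11² + 0.42² + (-0.73)² + (-0.83)² + 0.17² + (-0.71)² + 0.77² = 2.5362
Proportion of variance = 2.5362 / 7 = 0.3623.

0.362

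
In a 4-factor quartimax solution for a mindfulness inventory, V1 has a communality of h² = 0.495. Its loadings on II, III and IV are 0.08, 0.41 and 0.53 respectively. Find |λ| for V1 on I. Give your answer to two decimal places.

0.20

Under orthogonal rotation h² = Σλ², so λ_I² = h² − (0.4554) = 0.495 − 0.4554 = 0.0396.
|λ| = √0.0396 = 0.1990.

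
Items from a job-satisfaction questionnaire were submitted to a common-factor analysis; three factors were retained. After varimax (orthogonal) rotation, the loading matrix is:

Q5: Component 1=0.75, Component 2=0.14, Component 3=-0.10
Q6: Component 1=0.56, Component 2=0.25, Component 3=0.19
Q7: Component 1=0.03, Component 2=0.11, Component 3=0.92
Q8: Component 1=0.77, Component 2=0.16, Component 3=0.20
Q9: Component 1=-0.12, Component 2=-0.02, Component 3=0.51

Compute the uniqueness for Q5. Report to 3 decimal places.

h² = 0.75² + 0.14² + (-0.10)² = 0.5625 + 0.0196 + 0.0100 = 0.5921
Uniqueness u² = 1 − h² = 1 − 0.5921 = 0.4079

0.408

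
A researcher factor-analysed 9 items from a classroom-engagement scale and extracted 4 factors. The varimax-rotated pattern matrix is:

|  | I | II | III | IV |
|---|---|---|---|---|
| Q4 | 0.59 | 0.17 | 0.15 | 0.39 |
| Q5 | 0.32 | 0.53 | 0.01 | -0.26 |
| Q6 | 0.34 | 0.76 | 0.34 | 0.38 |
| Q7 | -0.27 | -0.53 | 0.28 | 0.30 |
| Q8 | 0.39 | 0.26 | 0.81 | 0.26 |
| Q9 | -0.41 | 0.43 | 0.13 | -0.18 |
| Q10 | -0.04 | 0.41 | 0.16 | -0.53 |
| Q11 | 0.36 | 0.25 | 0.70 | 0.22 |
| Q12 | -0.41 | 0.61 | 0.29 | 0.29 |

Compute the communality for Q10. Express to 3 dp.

0.476

h² = (-0.04)² + 0.41² + 0.16² + (-0.53)² = 0.0016 + 0.1681 + 0.0256 + 0.2809 = 0.4762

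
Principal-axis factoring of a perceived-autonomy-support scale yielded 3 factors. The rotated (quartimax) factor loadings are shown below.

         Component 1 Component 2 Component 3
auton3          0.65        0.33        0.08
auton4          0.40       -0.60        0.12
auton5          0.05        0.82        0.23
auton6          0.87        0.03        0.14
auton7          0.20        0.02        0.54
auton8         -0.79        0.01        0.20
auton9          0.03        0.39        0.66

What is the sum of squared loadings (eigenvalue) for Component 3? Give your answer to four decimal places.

SS loadings for Component 3 = 0.08² + 0.12² + 0.23² + 0.14² + 0.54² + 0.20² + 0.66² = 0.0064 + 0.0144 + 0.0529 + 0.0196 + 0.2916 + 0.0400 + 0.4356 = 0.8605

0.8605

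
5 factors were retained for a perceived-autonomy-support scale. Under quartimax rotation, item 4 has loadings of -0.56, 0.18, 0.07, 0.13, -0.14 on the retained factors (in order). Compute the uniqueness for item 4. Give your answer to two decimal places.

0.61

h² = (-0.56)² + 0.18² + 0.07² + 0.13² + (-0.14)² = 0.3136 + 0.0324 + 0.0049 + 0.0169 + 0.0196 = 0.3874
Uniqueness u² = 1 − h² = 1 − 0.3874 = 0.6126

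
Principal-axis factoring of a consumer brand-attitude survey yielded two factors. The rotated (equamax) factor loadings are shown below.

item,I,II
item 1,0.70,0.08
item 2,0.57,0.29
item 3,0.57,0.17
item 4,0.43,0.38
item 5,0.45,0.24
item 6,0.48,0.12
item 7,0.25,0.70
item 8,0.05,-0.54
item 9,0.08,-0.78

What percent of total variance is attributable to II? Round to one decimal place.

19.2%

SS loadings for II = 0.08² + 0.29² + 0.17² + 0.38² + 0.24² + 0.12² + 0.70² + (-0.54)² + (-0.78)² = 1.7258
With 9 standardized items, total variance = 9. Proportion = 1.7258/9 = 0.1918 → 19.18%.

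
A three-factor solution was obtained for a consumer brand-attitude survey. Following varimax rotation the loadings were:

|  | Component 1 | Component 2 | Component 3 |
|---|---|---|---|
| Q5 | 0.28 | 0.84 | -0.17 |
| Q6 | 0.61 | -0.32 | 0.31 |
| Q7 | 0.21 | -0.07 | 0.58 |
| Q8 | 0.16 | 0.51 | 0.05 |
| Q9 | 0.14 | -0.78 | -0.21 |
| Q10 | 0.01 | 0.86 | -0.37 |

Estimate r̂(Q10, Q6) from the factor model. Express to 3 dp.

-0.384

r̂ = Σ λ_i·λ_j across factors = (0.01)(0.61) + (0.86)(-0.32) + (-0.37)(0.31)
  = +0.0061 -0.2752 -0.1147 = -0.3838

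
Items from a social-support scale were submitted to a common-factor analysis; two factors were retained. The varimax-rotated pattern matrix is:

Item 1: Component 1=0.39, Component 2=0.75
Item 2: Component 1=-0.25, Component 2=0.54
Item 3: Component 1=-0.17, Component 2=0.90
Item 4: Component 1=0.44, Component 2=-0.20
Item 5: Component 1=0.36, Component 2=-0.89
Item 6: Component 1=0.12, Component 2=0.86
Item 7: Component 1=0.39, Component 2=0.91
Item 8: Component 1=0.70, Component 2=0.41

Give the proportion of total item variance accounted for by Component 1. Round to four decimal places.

SS loadings for Component 1 = 0.39² + (-0.25)² + (-0.17)² + 0.44² + 0.36² + 0.12² + 0.39² + 0.70² = 1.2232
Proportion of variance = 1.2232 / 8 = 0.1529.

0.1529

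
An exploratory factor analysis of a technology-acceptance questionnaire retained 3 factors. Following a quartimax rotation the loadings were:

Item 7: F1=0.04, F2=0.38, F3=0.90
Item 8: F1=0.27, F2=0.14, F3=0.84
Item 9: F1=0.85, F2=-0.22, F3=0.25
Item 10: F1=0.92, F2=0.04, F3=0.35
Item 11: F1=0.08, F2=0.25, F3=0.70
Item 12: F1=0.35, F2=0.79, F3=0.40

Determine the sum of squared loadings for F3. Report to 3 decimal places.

SS loadings for F3 = 0.90² + 0.84² + 0.25² + 0.35² + 0.70² + 0.40² = 0.8100 + 0.7056 + 0.0625 + 0.1225 + 0.4900 + 0.1600 = 2.3506

2.351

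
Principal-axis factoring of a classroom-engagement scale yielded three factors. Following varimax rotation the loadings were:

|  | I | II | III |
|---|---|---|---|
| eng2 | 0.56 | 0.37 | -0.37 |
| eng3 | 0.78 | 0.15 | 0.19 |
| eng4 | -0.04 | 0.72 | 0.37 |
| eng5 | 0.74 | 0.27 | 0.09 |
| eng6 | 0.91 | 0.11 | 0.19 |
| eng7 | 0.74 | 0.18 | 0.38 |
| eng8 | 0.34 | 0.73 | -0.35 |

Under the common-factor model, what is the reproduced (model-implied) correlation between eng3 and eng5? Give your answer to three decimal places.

r̂ = Σ λ_i·λ_j across factors = (0.78)(0.74) + (0.15)(0.27) + (0.19)(0.09)
  = +0.5772 +0.0405 +0.0171 = 0.6348

0.635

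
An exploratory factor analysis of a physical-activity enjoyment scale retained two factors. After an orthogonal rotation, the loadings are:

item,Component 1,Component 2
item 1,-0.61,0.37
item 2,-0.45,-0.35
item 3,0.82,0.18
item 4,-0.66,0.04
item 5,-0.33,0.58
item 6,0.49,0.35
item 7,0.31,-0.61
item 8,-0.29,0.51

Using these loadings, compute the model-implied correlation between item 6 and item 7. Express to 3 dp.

r̂ = Σ λ_i·λ_j across factors = (0.49)(0.31) + (0.35)(-0.61)
  = +0.1519 -0.2135 = -0.0616

-0.062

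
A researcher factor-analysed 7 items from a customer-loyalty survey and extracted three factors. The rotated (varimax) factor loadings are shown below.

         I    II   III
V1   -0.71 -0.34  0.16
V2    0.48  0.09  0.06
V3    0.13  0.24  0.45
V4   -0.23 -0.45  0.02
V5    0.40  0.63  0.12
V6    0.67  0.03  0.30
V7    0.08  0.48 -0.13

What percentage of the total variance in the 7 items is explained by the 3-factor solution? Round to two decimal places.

Communalities: 0.6453, 0.2421, 0.2770, 0.2558, 0.5713, 0.5398, 0.2537; Σh² = 2.7850.
Total variance with 7 standardized items is 7, so the solution explains 2.7850/7 = 0.3979 = 39.79%.

39.79%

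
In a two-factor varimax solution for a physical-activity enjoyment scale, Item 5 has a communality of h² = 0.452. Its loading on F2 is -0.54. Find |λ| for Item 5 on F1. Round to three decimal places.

Under orthogonal rotation h² = Σλ², so λ_F1² = h² − (0.2916) = 0.452 − 0.2916 = 0.1604.
|λ| = √0.1604 = 0.4005.

0.400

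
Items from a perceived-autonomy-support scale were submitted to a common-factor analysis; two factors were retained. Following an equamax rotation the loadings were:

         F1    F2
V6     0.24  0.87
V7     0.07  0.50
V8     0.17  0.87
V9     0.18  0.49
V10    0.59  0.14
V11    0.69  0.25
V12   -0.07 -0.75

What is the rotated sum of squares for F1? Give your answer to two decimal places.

SS loadings for F1 = 0.24² + 0.07² + 0.17² + 0.18² + 0.59² + 0.69² + (-0.07)² = 0.0576 + 0.0049 + 0.0289 + 0.0324 + 0.3481 + 0.4761 + 0.0049 = 0.9529

0.95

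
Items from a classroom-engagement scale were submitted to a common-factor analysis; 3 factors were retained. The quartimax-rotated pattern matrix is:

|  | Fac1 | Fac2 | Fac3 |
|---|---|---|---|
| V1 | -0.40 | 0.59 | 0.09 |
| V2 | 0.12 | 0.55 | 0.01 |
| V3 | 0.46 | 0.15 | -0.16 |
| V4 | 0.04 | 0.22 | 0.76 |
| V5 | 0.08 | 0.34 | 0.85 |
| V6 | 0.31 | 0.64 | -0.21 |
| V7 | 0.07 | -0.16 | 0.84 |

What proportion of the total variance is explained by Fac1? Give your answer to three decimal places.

0.071

SS loadings for Fac1 = (-0.40)² + 0.12² + 0.46² + 0.04² + 0.08² + 0.31² + 0.07² = 0.4950
Proportion of variance = 0.4950 / 7 = 0.0707.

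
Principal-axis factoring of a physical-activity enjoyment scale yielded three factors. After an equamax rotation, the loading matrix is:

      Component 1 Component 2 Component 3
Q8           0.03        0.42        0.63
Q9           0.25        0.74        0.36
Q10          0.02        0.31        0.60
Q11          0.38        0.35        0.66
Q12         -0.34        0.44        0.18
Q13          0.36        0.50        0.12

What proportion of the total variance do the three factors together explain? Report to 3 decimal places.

Communalities: 0.5742, 0.7397, 0.4565, 0.7025, 0.3416, 0.3940; Σh² = 3.2085.
Total variance with 6 standardized items is 6, so the solution explains 3.2085/6 = 0.5347.

0.535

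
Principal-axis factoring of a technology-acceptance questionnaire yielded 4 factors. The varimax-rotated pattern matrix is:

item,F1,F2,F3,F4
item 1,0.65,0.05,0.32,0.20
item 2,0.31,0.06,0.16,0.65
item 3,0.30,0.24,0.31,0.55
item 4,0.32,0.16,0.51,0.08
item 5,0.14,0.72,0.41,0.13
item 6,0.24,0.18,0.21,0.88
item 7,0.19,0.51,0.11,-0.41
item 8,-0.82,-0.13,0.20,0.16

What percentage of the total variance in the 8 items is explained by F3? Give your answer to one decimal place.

SS loadings for F3 = 0.32² + 0.16² + 0.31² + 0.51² + 0.41² + 0.21² + 0.11² + 0.20² = 0.7485
With 8 standardized items, total variance = 8. Proportion = 0.7485/8 = 0.0936 → 9.36%.

9.4%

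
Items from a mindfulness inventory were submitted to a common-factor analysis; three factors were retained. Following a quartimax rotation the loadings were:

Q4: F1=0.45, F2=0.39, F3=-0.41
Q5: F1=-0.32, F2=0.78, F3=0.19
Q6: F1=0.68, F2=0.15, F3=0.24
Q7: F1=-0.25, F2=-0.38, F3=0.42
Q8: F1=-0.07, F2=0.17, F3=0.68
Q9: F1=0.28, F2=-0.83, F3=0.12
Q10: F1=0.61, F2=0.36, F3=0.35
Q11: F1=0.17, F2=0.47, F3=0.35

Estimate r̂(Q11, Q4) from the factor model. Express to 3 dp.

r̂ = Σ λ_i·λ_j across factors = (0.17)(0.45) + (0.47)(0.39) + (0.35)(-0.41)
  = +0.0765 +0.1833 -0.1435 = 0.1163

0.116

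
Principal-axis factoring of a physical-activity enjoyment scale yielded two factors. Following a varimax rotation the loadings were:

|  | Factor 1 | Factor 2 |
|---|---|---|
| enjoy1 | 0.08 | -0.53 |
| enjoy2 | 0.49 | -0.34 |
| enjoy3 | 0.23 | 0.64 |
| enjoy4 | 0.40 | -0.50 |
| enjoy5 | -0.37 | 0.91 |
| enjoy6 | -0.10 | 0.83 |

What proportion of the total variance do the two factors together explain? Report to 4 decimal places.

0.5299

Communalities: 0.2873, 0.3557, 0.4625, 0.4100, 0.9650, 0.6989; Σh² = 3.1794.
Total variance with 6 standardized items is 6, so the solution explains 3.1794/6 = 0.5299.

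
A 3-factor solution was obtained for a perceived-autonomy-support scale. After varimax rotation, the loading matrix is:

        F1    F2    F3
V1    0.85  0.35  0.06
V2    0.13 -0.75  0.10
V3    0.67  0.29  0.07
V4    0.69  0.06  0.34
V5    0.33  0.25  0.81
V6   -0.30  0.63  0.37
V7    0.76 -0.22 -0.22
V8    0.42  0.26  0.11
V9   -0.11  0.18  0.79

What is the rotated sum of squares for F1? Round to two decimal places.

SS loadings for F1 = 0.85² + 0.13² + 0.67² + 0.69² + 0.33² + (-0.30)² + 0.76² + 0.42² + (-0.11)² = 0.7225 + 0.0169 + 0.4489 + 0.4761 + 0.1089 + 0.0900 + 0.5776 + 0.1764 + 0.0121 = 2.6294

2.63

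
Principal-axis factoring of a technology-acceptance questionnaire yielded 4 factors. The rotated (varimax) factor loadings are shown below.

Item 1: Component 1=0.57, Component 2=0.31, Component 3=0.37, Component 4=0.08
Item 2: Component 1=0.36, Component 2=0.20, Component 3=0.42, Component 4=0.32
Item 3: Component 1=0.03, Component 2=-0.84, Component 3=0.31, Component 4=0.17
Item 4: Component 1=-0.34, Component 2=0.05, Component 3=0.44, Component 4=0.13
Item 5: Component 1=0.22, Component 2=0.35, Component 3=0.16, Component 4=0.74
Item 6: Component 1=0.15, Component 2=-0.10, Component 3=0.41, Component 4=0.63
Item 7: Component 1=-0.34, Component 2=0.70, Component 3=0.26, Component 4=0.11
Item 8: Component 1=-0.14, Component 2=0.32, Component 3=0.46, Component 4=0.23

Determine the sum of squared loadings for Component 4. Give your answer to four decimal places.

SS loadings for Component 4 = 0.08² + 0.32² + 0.17² + 0.13² + 0.74² + 0.63² + 0.11² + 0.23² = 0.0064 + 0.1024 + 0.0289 + 0.0169 + 0.5476 + 0.3969 + 0.0121 + 0.0529 = 1.1641

1.1641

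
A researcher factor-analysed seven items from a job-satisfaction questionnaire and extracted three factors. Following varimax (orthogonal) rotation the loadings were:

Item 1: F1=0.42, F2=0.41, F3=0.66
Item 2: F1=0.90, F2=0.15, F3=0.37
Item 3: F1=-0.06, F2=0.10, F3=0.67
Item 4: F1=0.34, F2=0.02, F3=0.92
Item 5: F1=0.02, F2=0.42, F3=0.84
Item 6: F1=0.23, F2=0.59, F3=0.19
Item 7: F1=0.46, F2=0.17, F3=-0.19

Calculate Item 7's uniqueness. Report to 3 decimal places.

h² = 0.46² + 0.17² + (-0.19)² = 0.2116 + 0.0289 + 0.0361 = 0.2766
Uniqueness u² = 1 − h² = 1 − 0.2766 = 0.7234

0.723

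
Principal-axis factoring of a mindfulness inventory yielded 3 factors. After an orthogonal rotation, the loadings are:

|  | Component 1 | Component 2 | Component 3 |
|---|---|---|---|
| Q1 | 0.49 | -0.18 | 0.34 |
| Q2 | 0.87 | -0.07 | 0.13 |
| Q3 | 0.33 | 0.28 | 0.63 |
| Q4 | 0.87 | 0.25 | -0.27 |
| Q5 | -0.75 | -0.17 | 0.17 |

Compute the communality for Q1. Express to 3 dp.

0.388

h² = 0.49² + (-0.18)² + 0.34² = 0.2401 + 0.0324 + 0.1156 = 0.3881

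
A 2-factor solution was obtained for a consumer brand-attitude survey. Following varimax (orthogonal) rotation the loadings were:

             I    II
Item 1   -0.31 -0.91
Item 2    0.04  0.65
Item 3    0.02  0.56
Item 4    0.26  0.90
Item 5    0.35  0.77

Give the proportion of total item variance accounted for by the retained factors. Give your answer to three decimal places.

0.651

SS loadings by factor: 0.2882, 2.9671; total = 3.2553.
Total variance with 5 standardized items is 5, so the solution explains 3.2553/5 = 0.6511.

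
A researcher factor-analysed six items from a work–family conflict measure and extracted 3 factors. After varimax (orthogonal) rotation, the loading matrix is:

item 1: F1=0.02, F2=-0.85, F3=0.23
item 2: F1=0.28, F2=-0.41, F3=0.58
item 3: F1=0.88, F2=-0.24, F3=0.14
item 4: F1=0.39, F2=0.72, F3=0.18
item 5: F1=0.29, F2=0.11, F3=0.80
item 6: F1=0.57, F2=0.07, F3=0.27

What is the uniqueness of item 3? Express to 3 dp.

0.148

h² = 0.88² + (-0.24)² + 0.14² = 0.7744 + 0.0576 + 0.0196 = 0.8516
Uniqueness u² = 1 − h² = 1 − 0.8516 = 0.1484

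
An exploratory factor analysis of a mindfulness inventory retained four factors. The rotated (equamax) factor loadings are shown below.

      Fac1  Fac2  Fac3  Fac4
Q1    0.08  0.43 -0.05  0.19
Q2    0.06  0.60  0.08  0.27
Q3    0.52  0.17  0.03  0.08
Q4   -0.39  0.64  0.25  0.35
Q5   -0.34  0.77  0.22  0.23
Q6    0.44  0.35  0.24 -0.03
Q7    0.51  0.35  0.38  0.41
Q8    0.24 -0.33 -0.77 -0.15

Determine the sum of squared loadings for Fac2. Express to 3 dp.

SS loadings for Fac2 = 0.43² + 0.60² + 0.17² + 0.64² + 0.77² + 0.35² + 0.35² + (-0.33)² = 0.1849 + 0.3600 + 0.0289 + 0.4096 + 0.5929 + 0.1225 + 0.1225 + 0.1089 = 1.9302

1.930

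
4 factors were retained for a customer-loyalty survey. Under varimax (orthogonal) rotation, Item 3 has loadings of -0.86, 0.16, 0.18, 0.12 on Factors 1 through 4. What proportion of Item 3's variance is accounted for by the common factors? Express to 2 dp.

h² = (-0.86)² + 0.16² + 0.18² + 0.12² = 0.7396 + 0.0256 + 0.0324 + 0.0144 = 0.8120

0.81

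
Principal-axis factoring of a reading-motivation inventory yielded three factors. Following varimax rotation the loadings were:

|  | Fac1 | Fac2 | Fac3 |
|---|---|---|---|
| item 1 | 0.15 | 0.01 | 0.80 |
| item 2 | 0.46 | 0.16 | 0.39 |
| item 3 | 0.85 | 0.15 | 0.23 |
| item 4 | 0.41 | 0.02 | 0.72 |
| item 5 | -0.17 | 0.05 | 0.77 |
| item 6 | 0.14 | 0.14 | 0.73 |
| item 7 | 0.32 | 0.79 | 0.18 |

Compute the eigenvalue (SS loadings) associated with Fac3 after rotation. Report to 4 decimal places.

2.5216

SS loadings for Fac3 = 0.80² + 0.39² + 0.23² + 0.72² + 0.77² + 0.73² + 0.18² = 0.6400 + 0.1521 + 0.0529 + 0.5184 + 0.5929 + 0.5329 + 0.0324 = 2.5216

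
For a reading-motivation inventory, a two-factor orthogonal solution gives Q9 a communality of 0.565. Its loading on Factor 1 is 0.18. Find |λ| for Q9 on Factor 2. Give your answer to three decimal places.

0.730

Under orthogonal rotation h² = Σλ², so λ_Factor 2² = h² − (0.0324) = 0.565 − 0.0324 = 0.5326.
|λ| = √0.5326 = 0.7298.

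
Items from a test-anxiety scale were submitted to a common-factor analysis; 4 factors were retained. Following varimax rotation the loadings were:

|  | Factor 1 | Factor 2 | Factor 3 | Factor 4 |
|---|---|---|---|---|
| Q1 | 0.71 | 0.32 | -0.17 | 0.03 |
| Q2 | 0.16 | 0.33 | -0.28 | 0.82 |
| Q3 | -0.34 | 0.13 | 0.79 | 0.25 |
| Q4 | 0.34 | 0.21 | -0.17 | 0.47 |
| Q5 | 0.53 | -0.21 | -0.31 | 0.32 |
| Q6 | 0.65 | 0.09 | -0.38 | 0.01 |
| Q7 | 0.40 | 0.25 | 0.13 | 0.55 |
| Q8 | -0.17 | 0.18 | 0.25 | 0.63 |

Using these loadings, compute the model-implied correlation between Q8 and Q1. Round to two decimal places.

-0.09

r̂ = Σ λ_i·λ_j across factors = (-0.17)(0.71) + (0.18)(0.32) + (0.25)(-0.17) + (0.63)(0.03)
  = -0.1207 +0.0576 -0.0425 +0.0189 = -0.0867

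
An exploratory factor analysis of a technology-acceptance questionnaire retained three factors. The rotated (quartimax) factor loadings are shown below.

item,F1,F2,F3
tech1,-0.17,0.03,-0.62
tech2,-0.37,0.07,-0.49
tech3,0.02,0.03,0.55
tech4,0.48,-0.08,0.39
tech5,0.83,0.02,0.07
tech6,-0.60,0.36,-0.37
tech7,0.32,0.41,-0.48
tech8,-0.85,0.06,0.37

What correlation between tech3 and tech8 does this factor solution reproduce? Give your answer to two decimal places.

r̂ = Σ λ_i·λ_j across factors = (0.02)(-0.85) + (0.03)(0.06) + (0.55)(0.37)
  = -0.0170 +0.0018 +0.2035 = 0.1883

0.19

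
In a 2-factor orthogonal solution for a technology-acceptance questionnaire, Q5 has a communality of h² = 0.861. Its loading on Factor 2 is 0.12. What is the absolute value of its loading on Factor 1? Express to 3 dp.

0.920

Under orthogonal rotation h² = Σλ², so λ_Factor 1² = h² − (0.0144) = 0.861 − 0.0144 = 0.8466.
|λ| = √0.8466 = 0.9201.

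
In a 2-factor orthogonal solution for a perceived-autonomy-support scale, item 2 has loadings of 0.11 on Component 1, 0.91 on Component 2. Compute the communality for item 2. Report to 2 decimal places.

h² = 0.11² + 0.91² = 0.0121 + 0.8281 = 0.8402

0.84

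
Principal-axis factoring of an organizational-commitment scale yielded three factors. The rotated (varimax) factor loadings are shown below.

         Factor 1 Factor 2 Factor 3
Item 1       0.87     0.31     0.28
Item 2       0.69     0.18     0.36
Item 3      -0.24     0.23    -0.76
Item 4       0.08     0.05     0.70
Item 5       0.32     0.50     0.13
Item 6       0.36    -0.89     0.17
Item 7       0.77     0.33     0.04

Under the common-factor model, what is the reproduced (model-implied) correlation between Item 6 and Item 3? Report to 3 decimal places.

-0.420

r̂ = Σ λ_i·λ_j across factors = (0.36)(-0.24) + (-0.89)(0.23) + (0.17)(-0.76)
  = -0.0864 -0.2047 -0.1292 = -0.4203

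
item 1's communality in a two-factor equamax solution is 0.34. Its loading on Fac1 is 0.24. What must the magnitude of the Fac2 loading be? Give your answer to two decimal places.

0.53

Under orthogonal rotation h² = Σλ², so λ_Fac2² = h² − (0.0576) = 0.34 − 0.0576 = 0.2824.
|λ| = √0.2824 = 0.5314.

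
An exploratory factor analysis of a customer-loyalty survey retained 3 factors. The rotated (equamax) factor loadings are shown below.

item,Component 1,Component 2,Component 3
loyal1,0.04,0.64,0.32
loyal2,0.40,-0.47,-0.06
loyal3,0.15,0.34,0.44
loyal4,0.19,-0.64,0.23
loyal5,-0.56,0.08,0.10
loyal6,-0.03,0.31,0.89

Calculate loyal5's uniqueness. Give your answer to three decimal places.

h² = (-0.56)² + 0.08² + 0.10² = 0.3136 + 0.0064 + 0.0100 = 0.3300
Uniqueness u² = 1 − h² = 1 − 0.3300 = 0.6700

0.670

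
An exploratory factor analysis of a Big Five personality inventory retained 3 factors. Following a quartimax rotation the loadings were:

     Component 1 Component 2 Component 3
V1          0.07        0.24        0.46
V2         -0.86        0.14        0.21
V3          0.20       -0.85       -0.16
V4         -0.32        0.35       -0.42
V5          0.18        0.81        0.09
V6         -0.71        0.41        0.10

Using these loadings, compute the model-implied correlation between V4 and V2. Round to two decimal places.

0.24

r̂ = Σ λ_i·λ_j across factors = (-0.32)(-0.86) + (0.35)(0.14) + (-0.42)(0.21)
  = +0.2752 +0.0490 -0.0882 = 0.2360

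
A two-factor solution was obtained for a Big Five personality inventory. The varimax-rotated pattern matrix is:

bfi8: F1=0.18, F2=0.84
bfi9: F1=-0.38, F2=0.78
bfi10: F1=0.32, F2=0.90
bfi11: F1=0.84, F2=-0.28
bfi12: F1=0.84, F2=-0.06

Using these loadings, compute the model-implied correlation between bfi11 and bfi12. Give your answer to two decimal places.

r̂ = Σ λ_i·λ_j across factors = (0.84)(0.84) + (-0.28)(-0.06)
  = +0.7056 +0.0168 = 0.7224

0.72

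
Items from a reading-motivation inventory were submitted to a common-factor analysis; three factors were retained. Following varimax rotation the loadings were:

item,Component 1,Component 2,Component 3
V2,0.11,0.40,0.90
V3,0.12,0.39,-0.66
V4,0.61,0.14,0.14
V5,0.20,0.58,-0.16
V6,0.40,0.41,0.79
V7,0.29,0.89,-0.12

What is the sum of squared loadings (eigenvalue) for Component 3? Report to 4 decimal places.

SS loadings for Component 3 = 0.90² + (-0.66)² + 0.14² + (-0.16)² + 0.79² + (-0.12)² = 0.8100 + 0.4356 + 0.0196 + 0.0256 + 0.6241 + 0.0144 = 1.9293

1.9293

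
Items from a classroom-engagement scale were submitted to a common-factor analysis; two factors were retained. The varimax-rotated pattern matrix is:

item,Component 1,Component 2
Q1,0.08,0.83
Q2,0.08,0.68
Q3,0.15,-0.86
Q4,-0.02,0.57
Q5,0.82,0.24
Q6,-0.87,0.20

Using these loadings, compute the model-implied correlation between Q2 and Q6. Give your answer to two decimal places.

r̂ = Σ λ_i·λ_j across factors = (0.08)(-0.87) + (0.68)(0.20)
  = -0.0696 +0.1360 = 0.0664

0.07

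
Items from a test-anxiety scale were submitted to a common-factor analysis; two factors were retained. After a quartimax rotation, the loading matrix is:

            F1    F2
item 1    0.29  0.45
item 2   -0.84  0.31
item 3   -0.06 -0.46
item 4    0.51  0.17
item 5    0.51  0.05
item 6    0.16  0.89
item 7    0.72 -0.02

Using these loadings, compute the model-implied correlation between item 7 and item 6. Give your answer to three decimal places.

0.097

r̂ = Σ λ_i·λ_j across factors = (0.72)(0.16) + (-0.02)(0.89)
  = +0.1152 -0.0178 = 0.0974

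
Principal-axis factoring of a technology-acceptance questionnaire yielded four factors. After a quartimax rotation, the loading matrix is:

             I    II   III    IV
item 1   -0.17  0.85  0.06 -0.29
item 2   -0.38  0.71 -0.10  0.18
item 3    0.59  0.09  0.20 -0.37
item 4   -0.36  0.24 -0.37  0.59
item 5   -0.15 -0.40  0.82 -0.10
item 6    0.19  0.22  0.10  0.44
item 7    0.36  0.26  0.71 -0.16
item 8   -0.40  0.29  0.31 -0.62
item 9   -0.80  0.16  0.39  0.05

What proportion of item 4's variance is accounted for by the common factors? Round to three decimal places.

0.672

h² = (-0.36)² + 0.24² + (-0.37)² + 0.59² = 0.1296 + 0.0576 + 0.1369 + 0.3481 = 0.6722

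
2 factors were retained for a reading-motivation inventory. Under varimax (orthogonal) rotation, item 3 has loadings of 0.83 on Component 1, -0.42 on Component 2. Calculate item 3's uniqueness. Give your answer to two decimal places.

0.13

h² = 0.83² + (-0.42)² = 0.6889 + 0.1764 = 0.8653
Uniqueness u² = 1 − h² = 1 − 0.8653 = 0.1347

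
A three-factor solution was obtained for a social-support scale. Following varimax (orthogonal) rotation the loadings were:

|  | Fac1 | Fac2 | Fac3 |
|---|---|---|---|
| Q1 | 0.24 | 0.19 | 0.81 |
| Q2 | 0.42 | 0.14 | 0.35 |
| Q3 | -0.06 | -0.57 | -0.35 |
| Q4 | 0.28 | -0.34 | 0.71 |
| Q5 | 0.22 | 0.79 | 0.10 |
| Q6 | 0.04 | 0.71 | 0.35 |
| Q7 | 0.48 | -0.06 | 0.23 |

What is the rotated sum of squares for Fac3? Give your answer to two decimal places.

1.59

SS loadings for Fac3 = 0.81² + 0.35² + (-0.35)² + 0.71² + 0.10² + 0.35² + 0.23² = 0.6561 + 0.1225 + 0.1225 + 0.5041 + 0.0100 + 0.1225 + 0.0529 = 1.5906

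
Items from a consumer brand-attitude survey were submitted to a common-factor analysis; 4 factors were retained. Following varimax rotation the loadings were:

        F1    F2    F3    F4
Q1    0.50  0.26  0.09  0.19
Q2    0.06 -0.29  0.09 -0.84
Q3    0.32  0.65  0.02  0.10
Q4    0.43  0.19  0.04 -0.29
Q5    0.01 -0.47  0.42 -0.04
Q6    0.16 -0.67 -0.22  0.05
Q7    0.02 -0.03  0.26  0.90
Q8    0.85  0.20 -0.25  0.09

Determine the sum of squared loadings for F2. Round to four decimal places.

SS loadings for F2 = 0.26² + (-0.29)² + 0.65² + 0.19² + (-0.47)² + (-0.67)² + (-0.03)² + 0.20² = 0.0676 + 0.0841 + 0.4225 + 0.0361 + 0.2209 + 0.4489 + 0.0009 + 0.0400 = 1.3210

1.3210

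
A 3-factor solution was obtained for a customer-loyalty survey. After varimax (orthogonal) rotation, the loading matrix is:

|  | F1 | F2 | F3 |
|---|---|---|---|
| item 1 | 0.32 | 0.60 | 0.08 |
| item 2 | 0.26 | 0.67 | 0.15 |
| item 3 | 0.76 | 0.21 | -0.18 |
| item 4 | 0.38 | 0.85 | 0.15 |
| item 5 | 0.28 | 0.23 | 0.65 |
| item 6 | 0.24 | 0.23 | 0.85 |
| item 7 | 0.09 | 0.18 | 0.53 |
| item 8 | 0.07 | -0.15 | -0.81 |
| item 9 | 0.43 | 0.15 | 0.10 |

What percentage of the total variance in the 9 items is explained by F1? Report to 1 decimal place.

SS loadings for F1 = 0.32² + 0.26² + 0.76² + 0.38² + 0.28² + 0.24² + 0.09² + 0.07² + 0.43² = 1.2259
With 9 standardized items, total variance = 9. Proportion = 1.2259/9 = 0.1362 → 13.62%.

13.6%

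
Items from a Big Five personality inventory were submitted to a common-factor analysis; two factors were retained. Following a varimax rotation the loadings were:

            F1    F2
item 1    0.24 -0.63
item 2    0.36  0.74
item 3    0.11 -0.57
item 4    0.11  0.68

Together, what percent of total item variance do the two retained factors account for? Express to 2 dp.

48.58%

Communalities: 0.4545, 0.6772, 0.3370, 0.4745; Σh² = 1.9432.
Total variance with 4 standardized items is 4, so the solution explains 1.9432/4 = 0.4858 = 48.58%.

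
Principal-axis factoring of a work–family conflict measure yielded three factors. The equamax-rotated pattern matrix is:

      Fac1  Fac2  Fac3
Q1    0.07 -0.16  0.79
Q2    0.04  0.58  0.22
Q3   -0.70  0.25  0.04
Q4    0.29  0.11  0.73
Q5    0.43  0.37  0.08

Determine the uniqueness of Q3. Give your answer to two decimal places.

0.45

h² = (-0.70)² + 0.25² + 0.04² = 0.4900 + 0.0625 + 0.0016 = 0.5541
Uniqueness u² = 1 − h² = 1 − 0.5541 = 0.4459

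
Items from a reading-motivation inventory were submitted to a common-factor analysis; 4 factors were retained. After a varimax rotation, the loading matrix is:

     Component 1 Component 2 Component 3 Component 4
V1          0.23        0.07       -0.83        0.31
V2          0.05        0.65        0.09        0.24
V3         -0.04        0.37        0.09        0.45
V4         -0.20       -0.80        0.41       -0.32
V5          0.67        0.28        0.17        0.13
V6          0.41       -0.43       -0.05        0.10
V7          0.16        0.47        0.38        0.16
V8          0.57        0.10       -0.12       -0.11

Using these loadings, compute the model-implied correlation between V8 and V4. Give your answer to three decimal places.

-0.208

r̂ = Σ λ_i·λ_j across factors = (0.57)(-0.20) + (0.10)(-0.80) + (-0.12)(0.41) + (-0.11)(-0.32)
  = -0.1140 -0.0800 -0.0492 +0.0352 = -0.2080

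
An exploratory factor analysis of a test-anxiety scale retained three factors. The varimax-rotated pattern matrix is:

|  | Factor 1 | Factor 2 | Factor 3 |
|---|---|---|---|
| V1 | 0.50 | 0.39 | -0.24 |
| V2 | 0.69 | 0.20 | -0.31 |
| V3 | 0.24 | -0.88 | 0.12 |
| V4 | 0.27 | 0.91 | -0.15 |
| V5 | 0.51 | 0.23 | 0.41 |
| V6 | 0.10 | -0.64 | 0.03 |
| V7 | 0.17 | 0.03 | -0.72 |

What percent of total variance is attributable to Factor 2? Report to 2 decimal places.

32.26%

SS loadings for Factor 2 = 0.39² + 0.20² + (-0.88)² + 0.91² + 0.23² + (-0.64)² + 0.03² = 2.2580
With 7 standardized items, total variance = 7. Proportion = 2.2580/7 = 0.3226 → 32.26%.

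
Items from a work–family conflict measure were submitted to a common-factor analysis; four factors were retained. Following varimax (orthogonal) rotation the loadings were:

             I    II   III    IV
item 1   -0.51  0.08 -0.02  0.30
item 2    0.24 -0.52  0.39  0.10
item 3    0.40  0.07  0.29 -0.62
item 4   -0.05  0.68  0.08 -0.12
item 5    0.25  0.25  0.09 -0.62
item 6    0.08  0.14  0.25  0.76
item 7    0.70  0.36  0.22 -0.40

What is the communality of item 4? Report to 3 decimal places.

0.486

h² = (-0.05)² + 0.68² + 0.08² + (-0.12)² = 0.0025 + 0.4624 + 0.0064 + 0.0144 = 0.4857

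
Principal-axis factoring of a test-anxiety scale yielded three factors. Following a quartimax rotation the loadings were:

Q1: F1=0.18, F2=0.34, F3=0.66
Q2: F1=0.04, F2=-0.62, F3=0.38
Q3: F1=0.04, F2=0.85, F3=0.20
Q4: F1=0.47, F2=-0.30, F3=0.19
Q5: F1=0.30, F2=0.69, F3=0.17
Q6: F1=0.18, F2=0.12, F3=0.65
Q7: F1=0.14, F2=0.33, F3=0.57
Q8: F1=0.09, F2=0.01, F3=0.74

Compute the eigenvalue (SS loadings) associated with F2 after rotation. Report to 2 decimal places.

SS loadings for F2 = 0.34² + (-0.62)² + 0.85² + (-0.30)² + 0.69² + 0.12² + 0.33² + 0.01² = 0.1156 + 0.3844 + 0.7225 + 0.0900 + 0.4761 + 0.0144 + 0.1089 + 0.0001 = 1.9120

1.91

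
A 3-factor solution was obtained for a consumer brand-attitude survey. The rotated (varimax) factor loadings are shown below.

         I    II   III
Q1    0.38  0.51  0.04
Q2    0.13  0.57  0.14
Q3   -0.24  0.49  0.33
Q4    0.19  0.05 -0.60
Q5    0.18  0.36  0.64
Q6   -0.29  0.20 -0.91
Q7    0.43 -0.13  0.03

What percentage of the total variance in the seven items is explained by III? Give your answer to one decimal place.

24.7%

SS loadings for III = 0.04² + 0.14² + 0.33² + (-0.60)² + 0.64² + (-0.91)² + 0.03² = 1.7287
With 7 standardized items, total variance = 7. Proportion = 1.7287/7 = 0.2470 → 24.70%.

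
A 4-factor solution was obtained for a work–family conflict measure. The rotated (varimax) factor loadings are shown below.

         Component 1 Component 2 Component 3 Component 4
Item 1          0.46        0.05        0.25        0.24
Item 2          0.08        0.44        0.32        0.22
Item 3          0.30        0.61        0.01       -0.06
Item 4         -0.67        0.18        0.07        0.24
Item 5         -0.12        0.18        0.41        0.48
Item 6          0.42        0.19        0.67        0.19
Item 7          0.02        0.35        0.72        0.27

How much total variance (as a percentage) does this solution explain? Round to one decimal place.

50.7%

SS loadings by factor: 0.9481, 0.7916, 1.3053, 0.5066; total = 3.5516.
Total variance with 7 standardized items is 7, so the solution explains 3.5516/7 = 0.5074 = 50.74%.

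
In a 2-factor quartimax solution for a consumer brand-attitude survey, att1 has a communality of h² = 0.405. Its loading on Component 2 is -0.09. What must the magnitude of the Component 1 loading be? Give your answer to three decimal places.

0.630

Under orthogonal rotation h² = Σλ², so λ_Component 1² = h² − (0.0081) = 0.405 − 0.0081 = 0.3969.
|λ| = √0.3969 = 0.6300.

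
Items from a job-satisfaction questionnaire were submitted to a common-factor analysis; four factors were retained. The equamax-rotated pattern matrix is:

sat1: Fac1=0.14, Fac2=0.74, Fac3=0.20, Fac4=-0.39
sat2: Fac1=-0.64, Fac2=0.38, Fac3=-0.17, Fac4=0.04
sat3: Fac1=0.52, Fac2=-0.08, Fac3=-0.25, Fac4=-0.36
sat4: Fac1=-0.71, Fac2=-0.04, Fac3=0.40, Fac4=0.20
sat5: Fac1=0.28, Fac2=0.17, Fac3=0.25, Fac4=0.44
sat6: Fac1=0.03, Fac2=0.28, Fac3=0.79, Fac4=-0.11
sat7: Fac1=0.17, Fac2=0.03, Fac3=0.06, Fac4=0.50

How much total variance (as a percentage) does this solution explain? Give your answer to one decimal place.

55.4%

Communalities: 0.7593, 0.5845, 0.4689, 0.7057, 0.3634, 0.7155, 0.2834; Σh² = 3.8807.
Total variance with 7 standardized items is 7, so the solution explains 3.8807/7 = 0.5544 = 55.44%.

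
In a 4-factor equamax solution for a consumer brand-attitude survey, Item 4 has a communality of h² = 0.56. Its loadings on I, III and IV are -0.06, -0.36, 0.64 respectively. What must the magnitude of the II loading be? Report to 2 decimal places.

0.13

Under orthogonal rotation h² = Σλ², so λ_II² = h² − (0.5428) = 0.56 − 0.5428 = 0.0172.
|λ| = √0.0172 = 0.1311.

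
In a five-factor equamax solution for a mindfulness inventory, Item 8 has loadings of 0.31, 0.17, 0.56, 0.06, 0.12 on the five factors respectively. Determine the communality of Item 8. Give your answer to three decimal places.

h² = 0.31² + 0.17² + 0.56² + 0.06² + 0.12² = 0.0961 + 0.0289 + 0.3136 + 0.0036 + 0.0144 = 0.4566

0.457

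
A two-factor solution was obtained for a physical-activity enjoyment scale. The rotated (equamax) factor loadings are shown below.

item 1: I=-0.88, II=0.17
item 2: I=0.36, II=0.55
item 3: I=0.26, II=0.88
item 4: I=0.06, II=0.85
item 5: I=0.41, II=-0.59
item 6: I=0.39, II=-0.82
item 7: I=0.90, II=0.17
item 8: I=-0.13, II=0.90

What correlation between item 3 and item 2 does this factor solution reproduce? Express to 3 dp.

r̂ = Σ λ_i·λ_j across factors = (0.26)(0.36) + (0.88)(0.55)
  = +0.0936 +0.4840 = 0.5776

0.578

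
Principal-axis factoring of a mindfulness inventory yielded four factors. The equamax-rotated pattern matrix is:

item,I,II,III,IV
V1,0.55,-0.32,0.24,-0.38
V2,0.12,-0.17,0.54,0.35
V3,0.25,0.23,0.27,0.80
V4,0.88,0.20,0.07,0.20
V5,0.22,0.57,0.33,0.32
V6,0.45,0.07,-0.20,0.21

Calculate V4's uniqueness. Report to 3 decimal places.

h² = 0.88² + 0.20² + 0.07² + 0.20² = 0.7744 + 0.0400 + 0.0049 + 0.0400 = 0.8593
Uniqueness u² = 1 − h² = 1 − 0.8593 = 0.1407

0.141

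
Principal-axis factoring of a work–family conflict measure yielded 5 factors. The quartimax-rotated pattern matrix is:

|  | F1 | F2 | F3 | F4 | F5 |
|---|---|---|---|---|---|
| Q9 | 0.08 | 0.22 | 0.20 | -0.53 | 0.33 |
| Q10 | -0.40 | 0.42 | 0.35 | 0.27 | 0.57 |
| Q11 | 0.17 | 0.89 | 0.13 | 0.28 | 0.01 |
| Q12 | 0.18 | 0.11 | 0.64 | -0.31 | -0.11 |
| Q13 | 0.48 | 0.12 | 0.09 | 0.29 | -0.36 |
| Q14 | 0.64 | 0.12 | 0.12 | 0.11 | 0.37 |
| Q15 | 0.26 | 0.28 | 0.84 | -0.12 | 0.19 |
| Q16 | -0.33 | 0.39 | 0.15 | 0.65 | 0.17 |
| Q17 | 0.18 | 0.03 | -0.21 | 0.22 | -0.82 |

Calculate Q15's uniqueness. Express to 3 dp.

h² = 0.26² + 0.28² + 0.84² + (-0.12)² + 0.19² = 0.0676 + 0.0784 + 0.7056 + 0.0144 + 0.0361 = 0.9021
Uniqueness u² = 1 − h² = 1 − 0.9021 = 0.0979

0.098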